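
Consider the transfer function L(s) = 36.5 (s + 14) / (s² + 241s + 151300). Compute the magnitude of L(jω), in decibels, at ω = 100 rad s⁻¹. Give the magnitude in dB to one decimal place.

|j100 + 14| = √(100² + 14²) = 101
|(j100)² + 241(j100) + 151300| = |1.413e+05 + j24100| = 1.433e+05
|L(j100)| = 36.5 × 101 / 1.433e+05 = 0.025712
20 log₁₀(0.025712) = -31.80 dB

-31.8 dB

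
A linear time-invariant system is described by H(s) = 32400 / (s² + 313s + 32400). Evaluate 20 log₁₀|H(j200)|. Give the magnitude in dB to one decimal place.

|(j200)² + 313(j200) + 32400| = |-7600 + j62600| = 6.306e+04
|H(j200)| = 32400 / 6.306e+04 = 0.5138
20 log₁₀(0.5138) = -5.78 dB

-5.8 dB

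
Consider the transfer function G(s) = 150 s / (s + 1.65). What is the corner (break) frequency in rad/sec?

The single real pole at s = −1.65 gives a corner at ω = 1.65 rad/sec.

1.65 rad/sec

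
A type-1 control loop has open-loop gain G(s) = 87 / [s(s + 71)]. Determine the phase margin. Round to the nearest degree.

89°

Gain crossover: |G(jω)| = 1 at ω ≈ 1.23 rad s⁻¹.
∠G(j1.23) = −90° − arctan(1.23/71) ≈ -90.99°
PM = 180° + (-90.99°) = 89.01°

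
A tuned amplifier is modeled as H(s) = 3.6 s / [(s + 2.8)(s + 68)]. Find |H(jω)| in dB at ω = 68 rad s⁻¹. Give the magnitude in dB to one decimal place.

-28.5 dB

|j68| = 68
|j68 + 2.8| = √(68² + 2.8²) = 68.06
|j68 + 68| = √(68² + 68²) = 96.17
|H(j68)| = 3.6 × 68 / (68.06 × 96.17) = 0.037403
20 log₁₀(0.037403) = -28.54 dB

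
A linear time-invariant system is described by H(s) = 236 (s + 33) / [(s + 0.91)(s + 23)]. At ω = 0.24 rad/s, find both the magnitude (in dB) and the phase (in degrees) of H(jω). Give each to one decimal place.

|H| = 51.1 dB, ∠H = -15.0°

|j0.24 + 33| = √(0.24² + 33²) = 33
|j0.24 + 0.91| = √(0.24² + 0.91²) = 0.9411
|j0.24 + 23| = √(0.24² + 23²) = 23
|H(j0.24)| = 236 × 33 / (0.9411 × 23) = 359.78
20 log₁₀(359.78) = 51.12 dB
∠(j0.24 + 33) = arctan(0.24/33) = 0.42°
∠(j0.24 + 0.91) = arctan(0.24/0.91) = 14.77°
∠(j0.24 + 23) = arctan(0.24/23) = 0.60°
∠H(j0.24) = 0.42° − (14.77° + 0.60°) = -14.96°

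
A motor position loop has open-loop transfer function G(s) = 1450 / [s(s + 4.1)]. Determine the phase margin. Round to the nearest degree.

Gain crossover: |G(jω)| = 1 at ω ≈ 38 rad/s.
∠G(j38) = −90° − arctan(38/4.1) ≈ -173.84°
PM = 180° + (-173.84°) = 6.16°

6°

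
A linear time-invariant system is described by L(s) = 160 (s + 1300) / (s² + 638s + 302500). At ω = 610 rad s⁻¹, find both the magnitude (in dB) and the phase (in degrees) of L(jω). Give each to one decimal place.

|j610 + 1300| = √(610² + 1300²) = 1436
|(j610)² + 638(j610) + 302500| = |-69600 + j3.8918e+05| = 3.954e+05
|L(j610)| = 160 × 1436 / 3.954e+05 = 0.58115
20 log₁₀(0.58115) = -4.71 dB
∠(j610 + 1300) = arctan(610/1300) = 25.14°
∠[(j610)² + 638(j610) + 302500] = ∠[-69600 + j3.8918e+05] = 100.14°
∠L(j610) = 25.14° − 100.14° = -75.00°

|L| = -4.7 dB, ∠L = -75.0 deg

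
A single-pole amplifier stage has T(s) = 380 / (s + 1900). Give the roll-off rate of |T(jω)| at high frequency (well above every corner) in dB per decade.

-20 dB/decade

With 0 zeros and 1 pole, the high-frequency asymptotic slope is 20 × (0 − 1) = -20 dB/decade.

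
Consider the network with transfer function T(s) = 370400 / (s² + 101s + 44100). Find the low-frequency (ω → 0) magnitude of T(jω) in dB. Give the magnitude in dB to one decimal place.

18.5 dB

T(0) = 370400 / 44100 = 8.3991
20 log₁₀(8.3991) = 18.48 dB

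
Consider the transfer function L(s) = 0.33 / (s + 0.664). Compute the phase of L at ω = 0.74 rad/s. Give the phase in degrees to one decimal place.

-48.1°

∠(j0.74 + 0.664) = arctan(0.74/0.664) = 48.10°
∠L(j0.74) = −48.10° = -48.10°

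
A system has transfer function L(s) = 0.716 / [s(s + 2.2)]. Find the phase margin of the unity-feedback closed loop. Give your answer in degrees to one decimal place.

81.7°

Gain crossover: |L(jω)| = 1 at ω ≈ 0.322 rad/s.
∠L(j0.322) = −90° − arctan(0.322/2.2) ≈ -98.33°
PM = 180° + (-98.33°) = 81.67°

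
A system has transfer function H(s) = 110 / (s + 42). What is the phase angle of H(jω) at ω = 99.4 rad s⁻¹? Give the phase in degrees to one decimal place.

∠(j99.4 + 42) = arctan(99.4/42) = 67.09°
∠H(j99.4) = −67.09° = -67.09°

-67.1°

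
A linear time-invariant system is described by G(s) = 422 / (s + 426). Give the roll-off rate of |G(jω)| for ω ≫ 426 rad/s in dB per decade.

With 0 zeros and 1 pole, the high-frequency asymptotic slope is 20 × (0 − 1) = -20 dB/decade.

-20 dB/decade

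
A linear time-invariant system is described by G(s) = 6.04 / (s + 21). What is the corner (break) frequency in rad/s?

21 rad/s

The single real pole at s = −21 gives a corner at ω = 21 rad/s.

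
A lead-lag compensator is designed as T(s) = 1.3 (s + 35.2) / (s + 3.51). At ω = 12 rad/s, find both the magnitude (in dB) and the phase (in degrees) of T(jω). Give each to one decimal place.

|T| = 11.7 dB, ∠T = -54.9°

|j12 + 35.2| = √(12² + 35.2²) = 37.19
|j12 + 3.51| = √(12² + 3.51²) = 12.5
|T(j12)| = 1.3 × 37.19 / 12.5 = 3.8668
20 log₁₀(3.8668) = 11.75 dB
∠(j12 + 35.2) = arctan(12/35.2) = 18.82°
∠(j12 + 3.51) = arctan(12/3.51) = 73.70°
∠T(j12) = 18.82° − 73.70° = -54.87°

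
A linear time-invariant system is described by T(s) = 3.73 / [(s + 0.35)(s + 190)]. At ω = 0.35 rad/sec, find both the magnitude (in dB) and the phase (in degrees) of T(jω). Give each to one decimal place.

|j0.35 + 0.35| = √(0.35² + 0.35²) = 0.495
|j0.35 + 190| = √(0.35² + 190²) = 190
|T(j0.35)| = 3.73 / (0.495 × 190) = 0.039662
20 log₁₀(0.039662) = -28.03 dB
∠(j0.35 + 0.35) = arctan(0.35/0.35) = 45.00°
∠(j0.35 + 190) = arctan(0.35/190) = 0.11°
∠T(j0.35) = − (45.00° + 0.11°) = -45.11°

|T| = -28.0 dB, ∠T = -45.1°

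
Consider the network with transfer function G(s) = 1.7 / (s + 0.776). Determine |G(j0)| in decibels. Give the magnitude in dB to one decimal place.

6.8 dB

G(0) = 1.7 / 0.776 = 2.1907
20 log₁₀(2.1907) = 6.81 dB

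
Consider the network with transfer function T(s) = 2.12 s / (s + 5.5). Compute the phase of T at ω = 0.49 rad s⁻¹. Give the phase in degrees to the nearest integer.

85°

∠(j0.49) = 90.00°
∠(j0.49 + 5.5) = arctan(0.49/5.5) = 5.09°
∠T(j0.49) = 90.00° − 5.09° = 84.91°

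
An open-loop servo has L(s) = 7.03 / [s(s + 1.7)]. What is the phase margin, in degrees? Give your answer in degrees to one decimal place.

Gain crossover: |L(jω)| = 1 at ω ≈ 2.39 rad/s.
∠L(j2.39) = −90° − arctan(2.39/1.7) ≈ -144.62°
PM = 180° + (-144.62°) = 35.38°

35.4°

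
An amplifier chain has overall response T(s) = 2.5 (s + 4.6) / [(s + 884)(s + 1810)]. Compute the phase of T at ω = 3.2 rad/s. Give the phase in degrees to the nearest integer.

∠(j3.2 + 4.6) = arctan(3.2/4.6) = 34.82°
∠(j3.2 + 884) = arctan(3.2/884) = 0.21°
∠(j3.2 + 1810) = arctan(3.2/1810) = 0.10°
∠T(j3.2) = 34.82° − (0.21° + 0.10°) = 34.52°

35°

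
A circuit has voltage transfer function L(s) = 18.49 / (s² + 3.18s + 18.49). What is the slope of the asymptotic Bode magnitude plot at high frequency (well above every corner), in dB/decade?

With 0 zeros and 2 poles, the high-frequency asymptotic slope is 20 × (0 − 2) = -40 dB/decade.

-40 dB/decade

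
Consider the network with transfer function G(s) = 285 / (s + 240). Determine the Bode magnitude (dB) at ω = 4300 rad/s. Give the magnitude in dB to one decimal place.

-23.6 dB

|j4300 + 240| = √(4300² + 240²) = 4307
|G(j4300)| = 285 / 4307 = 0.066176
20 log₁₀(0.066176) = -23.59 dB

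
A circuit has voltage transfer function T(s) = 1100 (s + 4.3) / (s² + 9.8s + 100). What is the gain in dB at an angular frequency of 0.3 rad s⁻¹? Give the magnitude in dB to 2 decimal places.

33.52 dB

|j0.3 + 4.3| = √(0.3² + 4.3²) = 4.31
|(j0.3)² + 9.8(j0.3) + 100| = |99.91 + j2.94| = 99.95
|T(j0.3)| = 1100 × 4.31 / 99.95 = 47.437
20 log₁₀(47.437) = 33.522 dB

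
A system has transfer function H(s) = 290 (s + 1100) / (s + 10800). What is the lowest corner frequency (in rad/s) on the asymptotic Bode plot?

1100 rad/s

Break frequencies occur at each pole and zero magnitude: 1100 rad/s, 10800 rad/s.
The lowest is 1100 rad/s.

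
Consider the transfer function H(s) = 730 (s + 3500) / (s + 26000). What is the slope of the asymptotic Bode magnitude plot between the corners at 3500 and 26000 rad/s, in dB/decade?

In this band the factors already past their corner are: zero at 3500; net slope = 20 dB/decade.

20 dB/decade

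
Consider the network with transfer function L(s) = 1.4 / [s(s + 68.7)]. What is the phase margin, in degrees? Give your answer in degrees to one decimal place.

Gain crossover: |L(jω)| = 1 at ω ≈ 0.0204 rad/s.
∠L(j0.0204) = −90° − arctan(0.0204/68.7) ≈ -90.02°
PM = 180° + (-90.02°) = 89.98°

90.0 deg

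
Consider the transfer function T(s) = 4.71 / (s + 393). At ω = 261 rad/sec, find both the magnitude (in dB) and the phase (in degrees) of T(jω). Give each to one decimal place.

|j261 + 393| = √(261² + 393²) = 471.8
|T(j261)| = 4.71 / 471.8 = 0.0099836
20 log₁₀(0.0099836) = -40.01 dB
∠(j261 + 393) = arctan(261/393) = 33.59°
∠T(j261) = −33.59° = -33.59°

|T| = -40.0 dB, ∠T = -33.6°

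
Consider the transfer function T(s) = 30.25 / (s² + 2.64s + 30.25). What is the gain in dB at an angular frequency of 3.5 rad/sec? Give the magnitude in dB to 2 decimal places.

|(j3.5)² + 2.64(j3.5) + 30.25| = |18 + j9.24| = 20.23
|T(j3.5)| = 30.25 / 20.23 = 1.4951
20 log₁₀(1.4951) = 3.493 dB

3.49 dB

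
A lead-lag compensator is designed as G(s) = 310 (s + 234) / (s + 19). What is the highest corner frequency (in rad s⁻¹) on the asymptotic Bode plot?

234 rad s⁻¹

Break frequencies occur at each pole and zero magnitude: 19 rad s⁻¹, 234 rad s⁻¹.
The highest is 234 rad s⁻¹.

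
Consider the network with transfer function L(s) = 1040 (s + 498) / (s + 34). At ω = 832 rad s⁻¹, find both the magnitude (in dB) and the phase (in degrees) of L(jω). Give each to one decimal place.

|j832 + 498| = √(832² + 498²) = 969.7
|j832 + 34| = √(832² + 34²) = 832.7
|L(j832)| = 1040 × 969.7 / 832.7 = 1211.1
20 log₁₀(1211.1) = 61.66 dB
∠(j832 + 498) = arctan(832/498) = 59.10°
∠(j832 + 34) = arctan(832/34) = 87.66°
∠L(j832) = 59.10° − 87.66° = -28.56°

|L| = 61.7 dB, ∠L = -28.6°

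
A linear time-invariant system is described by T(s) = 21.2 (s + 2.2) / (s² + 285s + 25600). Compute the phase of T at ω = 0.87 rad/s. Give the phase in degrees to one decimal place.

∠(j0.87 + 2.2) = arctan(0.87/2.2) = 21.58°
∠[(j0.87)² + 285(j0.87) + 25600] = ∠[25599 + j247.95] = 0.55°
∠T(j0.87) = 21.58° − 0.55° = 21.02°

21.0°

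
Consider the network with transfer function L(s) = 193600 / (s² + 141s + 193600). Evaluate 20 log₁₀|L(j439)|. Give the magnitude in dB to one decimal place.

|(j439)² + 141(j439) + 193600| = |879 + j61899| = 6.191e+04
|L(j439)| = 193600 / 6.191e+04 = 3.1274
20 log₁₀(3.1274) = 9.90 dB

9.9 dB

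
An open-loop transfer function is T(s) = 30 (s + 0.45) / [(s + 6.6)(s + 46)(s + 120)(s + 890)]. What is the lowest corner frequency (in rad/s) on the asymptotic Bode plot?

0.45 rad/s

Break frequencies occur at each pole and zero magnitude: 0.45 rad/s, 6.6 rad/s, 46 rad/s, 120 rad/s, 890 rad/s.
The lowest is 0.45 rad/s.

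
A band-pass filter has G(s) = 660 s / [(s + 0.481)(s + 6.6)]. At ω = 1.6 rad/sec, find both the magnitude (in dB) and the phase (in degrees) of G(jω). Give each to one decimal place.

|j1.6| = 1.6
|j1.6 + 0.481| = √(1.6² + 0.481²) = 1.671
|j1.6 + 6.6| = √(1.6² + 6.6²) = 6.791
|G(j1.6)| = 660 × 1.6 / (1.671 × 6.791) = 93.07
20 log₁₀(93.07) = 39.38 dB
∠(j1.6) = 90.00°
∠(j1.6 + 0.481) = arctan(1.6/0.481) = 73.27°
∠(j1.6 + 6.6) = arctan(1.6/6.6) = 13.63°
∠G(j1.6) = 90.00° − (73.27° + 13.63°) = 3.11°

|G| = 39.4 dB, ∠G = 3.1°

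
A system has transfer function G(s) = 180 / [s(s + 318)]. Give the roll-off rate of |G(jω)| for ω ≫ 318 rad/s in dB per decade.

With 0 zeros and 2 poles, the high-frequency asymptotic slope is 20 × (0 − 2) = -40 dB/decade.

-40 dB/decade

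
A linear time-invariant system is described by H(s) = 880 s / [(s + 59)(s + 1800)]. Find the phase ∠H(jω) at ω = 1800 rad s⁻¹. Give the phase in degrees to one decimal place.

-43.1°

∠(j1800) = 90.00°
∠(j1800 + 59) = arctan(1800/59) = 88.12°
∠(j1800 + 1800) = arctan(1800/1800) = 45.00°
∠H(j1800) = 90.00° − (88.12° + 45.00°) = -43.12°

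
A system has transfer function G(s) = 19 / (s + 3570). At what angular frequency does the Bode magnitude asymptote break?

The single real pole at s = −3570 gives a corner at ω = 3570 rad s⁻¹.

3570 rad s⁻¹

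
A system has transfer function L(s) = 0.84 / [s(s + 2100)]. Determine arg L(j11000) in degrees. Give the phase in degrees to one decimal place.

-169.2°

∠(j11000 + 2100) = arctan(11000/2100) = 79.19°
∠(j11000) = 90.00°
∠L(j11000) = − (79.19° + 90.00°) = -169.19°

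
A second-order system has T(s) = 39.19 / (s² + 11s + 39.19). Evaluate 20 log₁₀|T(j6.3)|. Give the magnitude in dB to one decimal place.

|(j6.3)² + 11(j6.3) + 39.19| = |-0.5 + j69.3| = 69.3
|T(j6.3)| = 39.19 / 69.3 = 0.5655
20 log₁₀(0.5655) = -4.95 dB

-5.0 dB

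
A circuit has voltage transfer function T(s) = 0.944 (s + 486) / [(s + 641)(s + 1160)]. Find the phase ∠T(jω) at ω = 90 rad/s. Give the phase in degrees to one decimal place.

-1.9°

∠(j90 + 486) = arctan(90/486) = 10.49°
∠(j90 + 641) = arctan(90/641) = 7.99°
∠(j90 + 1160) = arctan(90/1160) = 4.44°
∠T(j90) = 10.49° − (7.99° + 4.44°) = -1.94°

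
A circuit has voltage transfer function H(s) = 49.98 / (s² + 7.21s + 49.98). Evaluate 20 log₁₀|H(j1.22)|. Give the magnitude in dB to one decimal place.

0.1 dB

|(j1.22)² + 7.21(j1.22) + 49.98| = |48.492 + j8.7962| = 49.28
|H(j1.22)| = 49.98 / 49.28 = 1.0141
20 log₁₀(1.0141) = 0.12 dB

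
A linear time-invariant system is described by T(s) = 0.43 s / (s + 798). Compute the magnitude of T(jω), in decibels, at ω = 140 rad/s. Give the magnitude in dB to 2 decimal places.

-22.58 dB

|j140| = 140
|j140 + 798| = √(140² + 798²) = 810.2
|T(j140)| = 0.43 × 140 / 810.2 = 0.074304
20 log₁₀(0.074304) = -22.580 dB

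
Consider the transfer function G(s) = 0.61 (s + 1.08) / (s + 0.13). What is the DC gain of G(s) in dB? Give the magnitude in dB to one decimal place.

G(0) = 0.61 × 1.08 / 0.13 = 5.0677
20 log₁₀(5.0677) = 14.10 dB

14.1 dB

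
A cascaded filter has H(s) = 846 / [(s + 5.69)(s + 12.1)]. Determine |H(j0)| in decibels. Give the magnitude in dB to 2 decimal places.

21.79 dB

H(0) = 846 / (5.69 × 12.1) = 12.288
20 log₁₀(12.288) = 21.789 dB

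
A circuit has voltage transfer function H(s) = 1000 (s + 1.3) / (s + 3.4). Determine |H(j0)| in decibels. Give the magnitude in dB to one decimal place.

H(0) = 1000 × 1.3 / 3.4 = 382.35
20 log₁₀(382.35) = 51.65 dB

51.6 dB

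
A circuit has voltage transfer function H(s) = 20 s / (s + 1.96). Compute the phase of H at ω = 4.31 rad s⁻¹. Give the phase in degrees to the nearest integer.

24°

∠(j4.31) = 90.00°
∠(j4.31 + 1.96) = arctan(4.31/1.96) = 65.55°
∠H(j4.31) = 90.00° − 65.55° = 24.45°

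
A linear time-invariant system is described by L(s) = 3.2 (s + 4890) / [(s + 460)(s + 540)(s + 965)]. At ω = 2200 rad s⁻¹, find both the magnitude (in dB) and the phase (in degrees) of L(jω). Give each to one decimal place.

|j2200 + 4890| = √(2200² + 4890²) = 5362
|j2200 + 460| = √(2200² + 460²) = 2248
|j2200 + 540| = √(2200² + 540²) = 2265
|j2200 + 965| = √(2200² + 965²) = 2402
|L(j2200)| = 3.2 × 5362 / (2248 × 2265 × 2402) = 1.4028e-06
20 log₁₀(1.4028e-06) = -117.06 dB
∠(j2200 + 4890) = arctan(2200/4890) = 24.22°
∠(j2200 + 460) = arctan(2200/460) = 78.19°
∠(j2200 + 540) = arctan(2200/540) = 76.21°
∠(j2200 + 965) = arctan(2200/965) = 66.32°
∠L(j2200) = 24.22° − (78.19° + 76.21° + 66.32°) = -196.49°

|L| = -117.1 dB, ∠L = -196.5°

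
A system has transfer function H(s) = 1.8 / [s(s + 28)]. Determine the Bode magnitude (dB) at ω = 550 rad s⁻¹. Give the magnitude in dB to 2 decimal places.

|j550 + 28| = √(550² + 28²) = 550.7
|j550| = 550
|H(j550)| = 1.8 / (550.7 × 550) = 5.9427e-06
20 log₁₀(5.9427e-06) = -104.520 dB

-104.52 dB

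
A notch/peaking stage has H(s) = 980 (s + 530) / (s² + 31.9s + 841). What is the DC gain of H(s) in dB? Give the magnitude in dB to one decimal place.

55.8 dB

H(0) = 980 × 530 / 841 = 617.6
20 log₁₀(617.6) = 55.81 dB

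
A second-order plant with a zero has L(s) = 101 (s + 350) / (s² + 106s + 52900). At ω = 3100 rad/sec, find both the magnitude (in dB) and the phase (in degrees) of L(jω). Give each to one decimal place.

|j3100 + 350| = √(3100² + 350²) = 3120
|(j3100)² + 106(j3100) + 52900| = |-9.5571e+06 + j3.286e+05| = 9.563e+06
|L(j3100)| = 101 × 3120 / 9.563e+06 = 0.03295
20 log₁₀(0.03295) = -29.64 dB
∠(j3100 + 350) = arctan(3100/350) = 83.56°
∠[(j3100)² + 106(j3100) + 52900] = ∠[-9.5571e+06 + j3.286e+05] = 178.03°
∠L(j3100) = 83.56° − 178.03° = -94.47°

|L| = -29.6 dB, ∠L = -94.5°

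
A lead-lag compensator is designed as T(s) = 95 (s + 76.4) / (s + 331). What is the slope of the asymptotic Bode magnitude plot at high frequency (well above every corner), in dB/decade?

With 1 zero and 1 pole, the high-frequency asymptotic slope is 20 × (1 − 1) = 0 dB/decade.

0 dB/decade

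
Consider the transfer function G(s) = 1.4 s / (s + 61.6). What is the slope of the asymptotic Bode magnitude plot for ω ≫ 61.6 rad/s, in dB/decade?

With 1 zero and 1 pole, the high-frequency asymptotic slope is 20 × (1 − 1) = 0 dB/decade.

0 dB/decade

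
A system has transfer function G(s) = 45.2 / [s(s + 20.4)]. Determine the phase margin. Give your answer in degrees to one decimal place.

Gain crossover: |G(jω)| = 1 at ω ≈ 2.2 rad/sec.
∠G(j2.2) = −90° − arctan(2.2/20.4) ≈ -96.16°
PM = 180° + (-96.16°) = 83.84°

83.8°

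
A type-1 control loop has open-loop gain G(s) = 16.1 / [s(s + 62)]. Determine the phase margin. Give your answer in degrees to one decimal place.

Gain crossover: |G(jω)| = 1 at ω ≈ 0.26 rad s⁻¹.
∠G(j0.26) = −90° − arctan(0.26/62) ≈ -90.24°
PM = 180° + (-90.24°) = 89.76°

89.8°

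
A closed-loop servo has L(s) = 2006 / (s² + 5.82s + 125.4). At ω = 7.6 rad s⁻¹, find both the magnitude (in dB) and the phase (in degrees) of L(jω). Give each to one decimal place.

|(j7.6)² + 5.82(j7.6) + 125.4| = |67.64 + j44.232| = 80.82
|L(j7.6)| = 2006 / 80.82 = 24.821
20 log₁₀(24.821) = 27.90 dB
∠[(j7.6)² + 5.82(j7.6) + 125.4] = ∠[67.64 + j44.232] = 33.18°
∠L(j7.6) = −33.18° = -33.18°

|L| = 27.9 dB, ∠L = -33.2°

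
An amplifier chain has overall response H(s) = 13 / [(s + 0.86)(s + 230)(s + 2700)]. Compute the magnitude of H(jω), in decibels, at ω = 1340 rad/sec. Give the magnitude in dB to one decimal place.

-172.5 dB

|j1340 + 0.86| = √(1340² + 0.86²) = 1340
|j1340 + 230| = √(1340² + 230²) = 1360
|j1340 + 2700| = √(1340² + 2700²) = 3014
|H(j1340)| = 13 / (1340 × 1360 × 3014) = 2.3673e-09
20 log₁₀(2.3673e-09) = -172.51 dB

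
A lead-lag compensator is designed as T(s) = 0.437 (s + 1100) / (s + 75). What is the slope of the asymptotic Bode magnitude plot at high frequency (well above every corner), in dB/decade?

With 1 zero and 1 pole, the high-frequency asymptotic slope is 20 × (1 − 1) = 0 dB/decade.

0 dB/decade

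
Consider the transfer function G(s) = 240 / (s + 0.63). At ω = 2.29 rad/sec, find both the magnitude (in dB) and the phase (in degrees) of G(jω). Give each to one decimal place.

|j2.29 + 0.63| = √(2.29² + 0.63²) = 2.375
|G(j2.29)| = 240 / 2.375 = 101.05
20 log₁₀(101.05) = 40.09 dB
∠(j2.29 + 0.63) = arctan(2.29/0.63) = 74.62°
∠G(j2.29) = −74.62° = -74.62°

|G| = 40.1 dB, ∠G = -74.6°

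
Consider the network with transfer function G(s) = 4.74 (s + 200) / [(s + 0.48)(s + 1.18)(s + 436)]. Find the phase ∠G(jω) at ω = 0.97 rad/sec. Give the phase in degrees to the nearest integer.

-103°

∠(j0.97 + 200) = arctan(0.97/200) = 0.28°
∠(j0.97 + 0.48) = arctan(0.97/0.48) = 63.67°
∠(j0.97 + 1.18) = arctan(0.97/1.18) = 39.42°
∠(j0.97 + 436) = arctan(0.97/436) = 0.13°
∠G(j0.97) = 0.28° − (63.67° + 39.42° + 0.13°) = -102.94°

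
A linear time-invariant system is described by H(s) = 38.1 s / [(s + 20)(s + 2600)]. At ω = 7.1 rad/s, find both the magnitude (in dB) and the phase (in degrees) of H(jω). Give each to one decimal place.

|H| = -46.2 dB, ∠H = 70.3°

|j7.1| = 7.1
|j7.1 + 20| = √(7.1² + 20²) = 21.22
|j7.1 + 2600| = √(7.1² + 2600²) = 2600
|H(j7.1)| = 38.1 × 7.1 / (21.22 × 2600) = 0.0049024
20 log₁₀(0.0049024) = -46.19 dB
∠(j7.1) = 90.00°
∠(j7.1 + 20) = arctan(7.1/20) = 19.54°
∠(j7.1 + 2600) = arctan(7.1/2600) = 0.16°
∠H(j7.1) = 90.00° − (19.54° + 0.16°) = 70.30°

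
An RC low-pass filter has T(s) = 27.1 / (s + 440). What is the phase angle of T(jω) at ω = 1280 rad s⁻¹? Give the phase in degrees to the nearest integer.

∠(j1280 + 440) = arctan(1280/440) = 71.03°
∠T(j1280) = −71.03° = -71.03°

-71 deg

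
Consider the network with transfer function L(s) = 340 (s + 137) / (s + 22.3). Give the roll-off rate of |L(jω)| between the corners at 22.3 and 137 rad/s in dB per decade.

-20 dB/decade

In this band the factors already past their corner are: pole at 22.3; net slope = -20 dB/decade.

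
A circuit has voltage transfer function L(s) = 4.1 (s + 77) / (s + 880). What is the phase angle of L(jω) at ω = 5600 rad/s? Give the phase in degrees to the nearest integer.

8 deg

∠(j5600 + 77) = arctan(5600/77) = 89.21°
∠(j5600 + 880) = arctan(5600/880) = 81.07°
∠L(j5600) = 89.21° − 81.07° = 8.14°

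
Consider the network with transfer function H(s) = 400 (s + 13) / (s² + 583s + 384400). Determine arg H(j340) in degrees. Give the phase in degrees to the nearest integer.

51°

∠(j340 + 13) = arctan(340/13) = 87.81°
∠[(j340)² + 583(j340) + 384400] = ∠[2.688e+05 + j1.9822e+05] = 36.41°
∠H(j340) = 87.81° − 36.41° = 51.40°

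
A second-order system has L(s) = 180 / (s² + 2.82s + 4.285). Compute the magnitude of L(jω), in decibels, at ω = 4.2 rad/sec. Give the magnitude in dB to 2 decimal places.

|(j4.2)² + 2.82(j4.2) + 4.285| = |-13.355 + j11.844| = 17.85
|L(j4.2)| = 180 / 17.85 = 10.084
20 log₁₀(10.084) = 20.072 dB

20.07 dB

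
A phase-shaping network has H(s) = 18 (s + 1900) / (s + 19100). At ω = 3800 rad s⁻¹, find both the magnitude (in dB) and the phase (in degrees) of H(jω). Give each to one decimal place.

|j3800 + 1900| = √(3800² + 1900²) = 4249
|j3800 + 19100| = √(3800² + 19100²) = 1.947e+04
|H(j3800)| = 18 × 4249 / 1.947e+04 = 3.9269
20 log₁₀(3.9269) = 11.88 dB
∠(j3800 + 1900) = arctan(3800/1900) = 63.43°
∠(j3800 + 19100) = arctan(3800/19100) = 11.25°
∠H(j3800) = 63.43° − 11.25° = 52.18°

|H| = 11.9 dB, ∠H = 52.2 deg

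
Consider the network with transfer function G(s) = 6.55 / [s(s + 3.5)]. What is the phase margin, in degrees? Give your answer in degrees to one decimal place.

64.3°

Gain crossover: |G(jω)| = 1 at ω ≈ 1.69 rad s⁻¹.
∠G(j1.69) = −90° − arctan(1.69/3.5) ≈ -115.72°
PM = 180° + (-115.72°) = 64.28°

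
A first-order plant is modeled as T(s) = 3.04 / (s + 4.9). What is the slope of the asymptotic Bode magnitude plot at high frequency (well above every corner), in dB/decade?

With 0 zeros and 1 pole, the high-frequency asymptotic slope is 20 × (0 − 1) = -20 dB/decade.

-20 dB/decade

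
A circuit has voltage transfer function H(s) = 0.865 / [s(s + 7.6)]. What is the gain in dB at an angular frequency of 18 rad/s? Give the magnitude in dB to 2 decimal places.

|j18 + 7.6| = √(18² + 7.6²) = 19.54
|j18| = 18
|H(j18)| = 0.865 / (19.54 × 18) = 0.0024595
20 log₁₀(0.0024595) = -52.183 dB

-52.18 dB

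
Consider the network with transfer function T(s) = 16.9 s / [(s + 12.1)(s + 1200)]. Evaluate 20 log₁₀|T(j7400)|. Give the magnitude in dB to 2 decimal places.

-52.94 dB

|j7400| = 7400
|j7400 + 12.1| = √(7400² + 12.1²) = 7400
|j7400 + 1200| = √(7400² + 1200²) = 7497
|T(j7400)| = 16.9 × 7400 / (7400 × 7497) = 0.0022543
20 log₁₀(0.0022543) = -52.940 dB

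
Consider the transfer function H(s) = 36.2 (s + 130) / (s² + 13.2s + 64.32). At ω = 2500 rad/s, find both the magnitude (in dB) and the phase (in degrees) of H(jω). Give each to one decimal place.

|H| = -36.8 dB, ∠H = -92.7 deg

|j2500 + 130| = √(2500² + 130²) = 2503
|(j2500)² + 13.2(j2500) + 64.32| = |-6.2499e+06 + j33000| = 6.25e+06
|H(j2500)| = 36.2 × 2503 / 6.25e+06 = 0.0145
20 log₁₀(0.0145) = -36.77 dB
∠(j2500 + 130) = arctan(2500/130) = 87.02°
∠[(j2500)² + 13.2(j2500) + 64.32] = ∠[-6.2499e+06 + j33000] = 179.70°
∠H(j2500) = 87.02° − 179.70° = -92.67°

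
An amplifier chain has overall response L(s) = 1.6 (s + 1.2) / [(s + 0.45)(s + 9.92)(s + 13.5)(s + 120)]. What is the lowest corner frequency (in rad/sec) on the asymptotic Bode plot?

0.45 rad/sec

Break frequencies occur at each pole and zero magnitude: 0.45 rad/sec, 1.2 rad/sec, 9.92 rad/sec, 13.5 rad/sec, 120 rad/sec.
The lowest is 0.45 rad/sec.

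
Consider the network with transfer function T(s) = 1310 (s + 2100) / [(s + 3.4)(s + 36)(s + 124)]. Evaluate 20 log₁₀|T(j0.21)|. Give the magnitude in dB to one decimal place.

45.1 dB

|j0.21 + 2100| = √(0.21² + 2100²) = 2100
|j0.21 + 3.4| = √(0.21² + 3.4²) = 3.406
|j0.21 + 36| = √(0.21² + 36²) = 36
|j0.21 + 124| = √(0.21² + 124²) = 124
|T(j0.21)| = 1310 × 2100 / (3.406 × 36 × 124) = 180.91
20 log₁₀(180.91) = 45.15 dB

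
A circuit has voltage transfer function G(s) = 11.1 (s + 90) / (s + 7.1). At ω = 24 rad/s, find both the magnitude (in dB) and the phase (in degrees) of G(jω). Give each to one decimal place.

|j24 + 90| = √(24² + 90²) = 93.15
|j24 + 7.1| = √(24² + 7.1²) = 25.03
|G(j24)| = 11.1 × 93.15 / 25.03 = 41.31
20 log₁₀(41.31) = 32.32 dB
∠(j24 + 90) = arctan(24/90) = 14.93°
∠(j24 + 7.1) = arctan(24/7.1) = 73.52°
∠G(j24) = 14.93° − 73.52° = -58.59°

|G| = 32.3 dB, ∠G = -58.6°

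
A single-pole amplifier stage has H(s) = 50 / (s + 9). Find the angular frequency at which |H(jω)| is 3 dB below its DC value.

9 rad/s

For a single-pole low-pass, the −3 dB point is at the pole: ω = 9 rad/s.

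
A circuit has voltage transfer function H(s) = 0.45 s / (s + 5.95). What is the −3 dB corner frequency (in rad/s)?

For a single-pole high-pass, the −3 dB point is at the pole: ω = 5.95 rad/s.

5.95 rad/s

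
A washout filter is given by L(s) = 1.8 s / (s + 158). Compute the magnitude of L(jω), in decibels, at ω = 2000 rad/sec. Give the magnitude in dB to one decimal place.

|j2000| = 2000
|j2000 + 158| = √(2000² + 158²) = 2006
|L(j2000)| = 1.8 × 2000 / 2006 = 1.7944
20 log₁₀(1.7944) = 5.08 dB

5.1 dB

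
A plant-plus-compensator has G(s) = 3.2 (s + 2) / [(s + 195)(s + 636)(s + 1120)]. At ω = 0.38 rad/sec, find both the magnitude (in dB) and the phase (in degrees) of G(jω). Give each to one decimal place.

|G| = -146.6 dB, ∠G = 10.6°

|j0.38 + 2| = √(0.38² + 2²) = 2.036
|j0.38 + 195| = √(0.38² + 195²) = 195
|j0.38 + 636| = √(0.38² + 636²) = 636
|j0.38 + 1120| = √(0.38² + 1120²) = 1120
|G(j0.38)| = 3.2 × 2.036 / (195 × 636 × 1120) = 4.69e-08
20 log₁₀(4.69e-08) = -146.58 dB
∠(j0.38 + 2) = arctan(0.38/2) = 10.76°
∠(j0.38 + 195) = arctan(0.38/195) = 0.11°
∠(j0.38 + 636) = arctan(0.38/636) = 0.03°
∠(j0.38 + 1120) = arctan(0.38/1120) = 0.02°
∠G(j0.38) = 10.76° − (0.11° + 0.03° + 0.02°) = 10.59°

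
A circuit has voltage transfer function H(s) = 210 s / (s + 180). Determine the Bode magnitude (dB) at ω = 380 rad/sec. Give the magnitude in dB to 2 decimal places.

|j380| = 380
|j380 + 180| = √(380² + 180²) = 420.5
|H(j380)| = 210 × 380 / 420.5 = 189.78
20 log₁₀(189.78) = 45.565 dB

45.57 dB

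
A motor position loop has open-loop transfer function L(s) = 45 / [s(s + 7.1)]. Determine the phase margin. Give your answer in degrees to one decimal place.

Gain crossover: |L(jω)| = 1 at ω ≈ 5.14 rad/s.
∠L(j5.14) = −90° − arctan(5.14/7.1) ≈ -125.88°
PM = 180° + (-125.88°) = 54.12°

54.1°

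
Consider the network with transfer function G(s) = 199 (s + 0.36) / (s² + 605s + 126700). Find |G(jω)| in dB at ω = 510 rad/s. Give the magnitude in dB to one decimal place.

|j510 + 0.36| = √(510² + 0.36²) = 510
|(j510)² + 605(j510) + 126700| = |-1.334e+05 + j3.0855e+05| = 3.362e+05
|G(j510)| = 199 × 510 / 3.362e+05 = 0.30192
20 log₁₀(0.30192) = -10.40 dB

-10.4 dB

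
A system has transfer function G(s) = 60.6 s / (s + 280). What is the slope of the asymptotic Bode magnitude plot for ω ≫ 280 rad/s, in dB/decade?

With 1 zero and 1 pole, the high-frequency asymptotic slope is 20 × (1 − 1) = 0 dB/decade.

0 dB/decade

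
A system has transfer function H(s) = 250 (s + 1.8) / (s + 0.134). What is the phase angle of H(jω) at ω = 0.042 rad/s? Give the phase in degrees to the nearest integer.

-16°

∠(j0.042 + 1.8) = arctan(0.042/1.8) = 1.34°
∠(j0.042 + 0.134) = arctan(0.042/0.134) = 17.40°
∠H(j0.042) = 1.34° − 17.40° = -16.07°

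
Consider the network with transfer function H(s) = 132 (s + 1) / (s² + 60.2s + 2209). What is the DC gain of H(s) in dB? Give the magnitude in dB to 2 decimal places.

H(0) = 132 × 1 / 2209 = 0.059756
20 log₁₀(0.059756) = -24.472 dB

-24.47 dB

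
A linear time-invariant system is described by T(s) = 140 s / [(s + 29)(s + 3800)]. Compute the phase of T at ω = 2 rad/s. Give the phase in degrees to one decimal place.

∠(j2) = 90.00°
∠(j2 + 29) = arctan(2/29) = 3.95°
∠(j2 + 3800) = arctan(2/3800) = 0.03°
∠T(j2) = 90.00° − (3.95° + 0.03°) = 86.02°

86.0°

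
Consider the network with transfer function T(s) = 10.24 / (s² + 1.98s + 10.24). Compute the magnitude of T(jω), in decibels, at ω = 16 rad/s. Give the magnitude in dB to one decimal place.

|(j16)² + 1.98(j16) + 10.24| = |-245.76 + j31.68| = 247.8
|T(j16)| = 10.24 / 247.8 = 0.041325
20 log₁₀(0.041325) = -27.68 dB

-27.7 dB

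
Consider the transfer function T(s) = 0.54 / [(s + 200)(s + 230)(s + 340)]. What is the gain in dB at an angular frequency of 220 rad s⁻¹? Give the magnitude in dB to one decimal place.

|j220 + 200| = √(220² + 200²) = 297.3
|j220 + 230| = √(220² + 230²) = 318.3
|j220 + 340| = √(220² + 340²) = 405
|T(j220)| = 0.54 / (297.3 × 318.3 × 405) = 1.4091e-08
20 log₁₀(1.4091e-08) = -157.02 dB

-157.0 dB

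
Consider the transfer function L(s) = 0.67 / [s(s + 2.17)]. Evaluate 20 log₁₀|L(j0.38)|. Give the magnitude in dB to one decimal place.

-1.9 dB

|j0.38 + 2.17| = √(0.38² + 2.17²) = 2.203
|j0.38| = 0.38
|L(j0.38)| = 0.67 / (2.203 × 0.38) = 0.80034
20 log₁₀(0.80034) = -1.93 dB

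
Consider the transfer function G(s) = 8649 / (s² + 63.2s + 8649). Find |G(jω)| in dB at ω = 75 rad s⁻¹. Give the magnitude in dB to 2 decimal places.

3.74 dB

|(j75)² + 63.2(j75) + 8649| = |3024 + j4740| = 5622
|G(j75)| = 8649 / 5622 = 1.5383
20 log₁₀(1.5383) = 3.741 dB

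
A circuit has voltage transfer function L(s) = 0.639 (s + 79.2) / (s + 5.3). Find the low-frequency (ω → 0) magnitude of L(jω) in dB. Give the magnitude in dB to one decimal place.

19.6 dB

L(0) = 0.639 × 79.2 / 5.3 = 9.5488
20 log₁₀(9.5488) = 19.60 dB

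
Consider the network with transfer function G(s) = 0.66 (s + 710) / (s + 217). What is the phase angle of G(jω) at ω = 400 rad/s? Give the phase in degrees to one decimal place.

-32.1°

∠(j400 + 710) = arctan(400/710) = 29.40°
∠(j400 + 217) = arctan(400/217) = 61.52°
∠G(j400) = 29.40° − 61.52° = -32.12°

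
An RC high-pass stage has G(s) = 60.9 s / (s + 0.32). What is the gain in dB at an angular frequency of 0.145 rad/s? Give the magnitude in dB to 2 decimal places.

|j0.145| = 0.145
|j0.145 + 0.32| = √(0.145² + 0.32²) = 0.3513
|G(j0.145)| = 60.9 × 0.145 / 0.3513 = 25.135
20 log₁₀(25.135) = 28.006 dB

28.01 dB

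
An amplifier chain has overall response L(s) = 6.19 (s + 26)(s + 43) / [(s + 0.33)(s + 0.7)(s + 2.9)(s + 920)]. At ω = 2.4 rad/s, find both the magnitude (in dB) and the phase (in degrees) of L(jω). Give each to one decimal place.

|L| = -9.6 dB, ∠L = -187.2 deg

|j2.4 + 26| = √(2.4² + 26²) = 26.11
|j2.4 + 43| = √(2.4² + 43²) = 43.07
|j2.4 + 0.33| = √(2.4² + 0.33²) = 2.423
|j2.4 + 0.7| = √(2.4² + 0.7²) = 2.5
|j2.4 + 2.9| = √(2.4² + 2.9²) = 3.764
|j2.4 + 920| = √(2.4² + 920²) = 920
|L(j2.4)| = 6.19 × 26.11 × 43.07 / (2.423 × 2.5 × 3.764 × 920) = 0.33186
20 log₁₀(0.33186) = -9.58 dB
∠(j2.4 + 26) = arctan(2.4/26) = 5.27°
∠(j2.4 + 43) = arctan(2.4/43) = 3.19°
∠(j2.4 + 0.33) = arctan(2.4/0.33) = 82.17°
∠(j2.4 + 0.7) = arctan(2.4/0.7) = 73.74°
∠(j2.4 + 2.9) = arctan(2.4/2.9) = 39.61°
∠(j2.4 + 920) = arctan(2.4/920) = 0.15°
∠L(j2.4) = 5.27° + 3.19° − (82.17° + 73.74° + 39.61° + 0.15°) = -187.20°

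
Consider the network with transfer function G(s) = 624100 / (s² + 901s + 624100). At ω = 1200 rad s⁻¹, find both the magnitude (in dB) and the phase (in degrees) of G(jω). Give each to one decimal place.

|(j1200)² + 901(j1200) + 624100| = |-8.159e+05 + j1.0812e+06| = 1.355e+06
|G(j1200)| = 624100 / 1.355e+06 = 0.46076
20 log₁₀(0.46076) = -6.73 dB
∠[(j1200)² + 901(j1200) + 624100] = ∠[-8.159e+05 + j1.0812e+06] = 127.04°
∠G(j1200) = −127.04° = -127.04°

|G| = -6.7 dB, ∠G = -127.0°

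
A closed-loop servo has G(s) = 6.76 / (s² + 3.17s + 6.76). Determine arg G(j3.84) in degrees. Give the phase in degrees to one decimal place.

∠[(j3.84)² + 3.17(j3.84) + 6.76] = ∠[-7.9856 + j12.173] = 123.27°
∠G(j3.84) = −123.27° = -123.27°

-123.3°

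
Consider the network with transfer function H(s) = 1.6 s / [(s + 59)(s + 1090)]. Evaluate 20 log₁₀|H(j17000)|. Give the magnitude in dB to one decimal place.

-80.5 dB

|j17000| = 1.7e+04
|j17000 + 59| = √(17000² + 59²) = 1.7e+04
|j17000 + 1090| = √(17000² + 1090²) = 1.703e+04
|H(j17000)| = 1.6 × 1.7e+04 / (1.7e+04 × 1.703e+04) = 9.3924e-05
20 log₁₀(9.3924e-05) = -80.54 dB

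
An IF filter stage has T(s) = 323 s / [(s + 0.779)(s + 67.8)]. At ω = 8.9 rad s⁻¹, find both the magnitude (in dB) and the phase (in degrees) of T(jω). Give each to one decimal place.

|T| = 13.5 dB, ∠T = -2.5°

|j8.9| = 8.9
|j8.9 + 0.779| = √(8.9² + 0.779²) = 8.934
|j8.9 + 67.8| = √(8.9² + 67.8²) = 68.38
|T(j8.9)| = 323 × 8.9 / (8.934 × 68.38) = 4.7055
20 log₁₀(4.7055) = 13.45 dB
∠(j8.9) = 90.00°
∠(j8.9 + 0.779) = arctan(8.9/0.779) = 85.00°
∠(j8.9 + 67.8) = arctan(8.9/67.8) = 7.48°
∠T(j8.9) = 90.00° − (85.00° + 7.48°) = -2.48°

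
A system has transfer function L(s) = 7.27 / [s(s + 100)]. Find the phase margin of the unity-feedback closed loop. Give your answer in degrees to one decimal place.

90.0°

Gain crossover: |L(jω)| = 1 at ω ≈ 0.0727 rad/s.
∠L(j0.0727) = −90° − arctan(0.0727/100) ≈ -90.04°
PM = 180° + (-90.04°) = 89.96°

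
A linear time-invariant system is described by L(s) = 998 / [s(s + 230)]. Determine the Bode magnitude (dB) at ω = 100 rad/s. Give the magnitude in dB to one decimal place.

-28.0 dB

|j100 + 230| = √(100² + 230²) = 250.8
|j100| = 100
|L(j100)| = 998 / (250.8 × 100) = 0.039793
20 log₁₀(0.039793) = -28.00 dB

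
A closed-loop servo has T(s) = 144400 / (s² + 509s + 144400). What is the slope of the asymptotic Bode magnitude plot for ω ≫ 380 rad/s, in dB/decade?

With 0 zeros and 2 poles, the high-frequency asymptotic slope is 20 × (0 − 2) = -40 dB/decade.

-40 dB/decade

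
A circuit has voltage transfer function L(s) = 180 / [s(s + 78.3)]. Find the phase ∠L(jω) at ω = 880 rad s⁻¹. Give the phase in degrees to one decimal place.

∠(j880 + 78.3) = arctan(880/78.3) = 84.92°
∠(j880) = 90.00°
∠L(j880) = − (84.92° + 90.00°) = -174.92°

-174.9°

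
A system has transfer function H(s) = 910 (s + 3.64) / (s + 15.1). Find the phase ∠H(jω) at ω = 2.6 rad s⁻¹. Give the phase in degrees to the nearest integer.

26°

∠(j2.6 + 3.64) = arctan(2.6/3.64) = 35.54°
∠(j2.6 + 15.1) = arctan(2.6/15.1) = 9.77°
∠H(j2.6) = 35.54° − 9.77° = 25.77°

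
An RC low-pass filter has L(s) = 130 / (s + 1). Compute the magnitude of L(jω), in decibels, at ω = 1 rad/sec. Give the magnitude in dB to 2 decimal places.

39.27 dB

|j1 + 1| = √(1² + 1²) = 1.414
|L(j1)| = 130 / 1.414 = 91.924
20 log₁₀(91.924) = 39.269 dB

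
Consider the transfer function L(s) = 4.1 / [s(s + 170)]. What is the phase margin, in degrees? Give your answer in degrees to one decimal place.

90.0°

Gain crossover: |L(jω)| = 1 at ω ≈ 0.0241 rad/sec.
∠L(j0.0241) = −90° − arctan(0.0241/170) ≈ -90.01°
PM = 180° + (-90.01°) = 89.99°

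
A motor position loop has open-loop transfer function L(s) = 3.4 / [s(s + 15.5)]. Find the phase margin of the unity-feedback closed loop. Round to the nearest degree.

Gain crossover: |L(jω)| = 1 at ω ≈ 0.219 rad/sec.
∠L(j0.219) = −90° − arctan(0.219/15.5) ≈ -90.81°
PM = 180° + (-90.81°) = 89.19°

89 deg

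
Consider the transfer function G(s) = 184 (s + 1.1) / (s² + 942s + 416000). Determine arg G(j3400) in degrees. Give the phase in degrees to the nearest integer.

-74°

∠(j3400 + 1.1) = arctan(3400/1.1) = 89.98°
∠[(j3400)² + 942(j3400) + 416000] = ∠[-1.1144e+07 + j3.2028e+06] = 163.97°
∠G(j3400) = 89.98° − 163.97° = -73.98°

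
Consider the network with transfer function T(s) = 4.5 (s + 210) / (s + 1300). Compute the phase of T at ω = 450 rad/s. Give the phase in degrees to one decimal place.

∠(j450 + 210) = arctan(450/210) = 64.98°
∠(j450 + 1300) = arctan(450/1300) = 19.09°
∠T(j450) = 64.98° − 19.09° = 45.89°

45.9°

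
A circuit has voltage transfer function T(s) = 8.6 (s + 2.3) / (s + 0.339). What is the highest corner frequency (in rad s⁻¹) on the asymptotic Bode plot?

Break frequencies occur at each pole and zero magnitude: 0.339 rad s⁻¹, 2.3 rad s⁻¹.
The highest is 2.3 rad s⁻¹.

2.3 rad s⁻¹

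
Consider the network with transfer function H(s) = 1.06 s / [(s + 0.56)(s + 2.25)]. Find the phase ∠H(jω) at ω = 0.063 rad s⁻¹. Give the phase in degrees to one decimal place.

∠(j0.063) = 90.00°
∠(j0.063 + 0.56) = arctan(0.063/0.56) = 6.42°
∠(j0.063 + 2.25) = arctan(0.063/2.25) = 1.60°
∠H(j0.063) = 90.00° − (6.42° + 1.60°) = 81.98°

82.0 deg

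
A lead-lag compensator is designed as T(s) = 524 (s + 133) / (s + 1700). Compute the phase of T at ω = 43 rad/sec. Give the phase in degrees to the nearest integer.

16°

∠(j43 + 133) = arctan(43/133) = 17.92°
∠(j43 + 1700) = arctan(43/1700) = 1.45°
∠T(j43) = 17.92° − 1.45° = 16.47°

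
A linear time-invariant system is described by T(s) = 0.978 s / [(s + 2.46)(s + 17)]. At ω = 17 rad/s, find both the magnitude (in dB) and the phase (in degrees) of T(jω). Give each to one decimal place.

|T| = -27.9 dB, ∠T = -36.8°

|j17| = 17
|j17 + 2.46| = √(17² + 2.46²) = 17.18
|j17 + 17| = √(17² + 17²) = 24.04
|T(j17)| = 0.978 × 17 / (17.18 × 24.04) = 0.04026
20 log₁₀(0.04026) = -27.90 dB
∠(j17) = 90.00°
∠(j17 + 2.46) = arctan(17/2.46) = 81.77°
∠(j17 + 17) = arctan(17/17) = 45.00°
∠T(j17) = 90.00° − (81.77° + 45.00°) = -36.77°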